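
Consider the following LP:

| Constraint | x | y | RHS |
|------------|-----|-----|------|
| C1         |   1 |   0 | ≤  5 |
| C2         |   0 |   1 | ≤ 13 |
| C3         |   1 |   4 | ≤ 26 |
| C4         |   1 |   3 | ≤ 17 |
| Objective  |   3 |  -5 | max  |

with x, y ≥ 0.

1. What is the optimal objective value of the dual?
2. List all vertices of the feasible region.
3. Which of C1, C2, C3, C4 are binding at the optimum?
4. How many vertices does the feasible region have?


1. 15
2. (0, 0), (5, 0), (5, 4), (0, 5.667)
3. C1
4. 4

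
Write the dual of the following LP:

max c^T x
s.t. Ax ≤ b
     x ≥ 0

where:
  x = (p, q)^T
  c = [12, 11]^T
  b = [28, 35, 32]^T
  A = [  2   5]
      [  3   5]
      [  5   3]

Primal max cᵀx s.t. Ax ≤ b, x ≥ 0  →  Dual min bᵀy s.t. Aᵀy ≥ c, y ≥ 0.

Minimize: z = 28y1 + 35y2 + 32y3

Subject to:
  2y1 + 3y2 + 5y3 ≥ 12
  5y1 + 5y2 + 3y3 ≥ 11
  y1, y2, y3 ≥ 0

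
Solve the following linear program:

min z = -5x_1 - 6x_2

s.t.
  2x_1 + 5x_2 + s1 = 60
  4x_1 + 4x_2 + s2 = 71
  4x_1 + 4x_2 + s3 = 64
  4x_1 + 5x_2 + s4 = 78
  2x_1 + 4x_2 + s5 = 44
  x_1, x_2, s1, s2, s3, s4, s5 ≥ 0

Evaluate the objective at each vertex of the feasible region:
  z(0, 0) = 0
  z(16, 0) = -80
  z(10, 6) = -86  ←
  z(0, 11) = -66
The minimum is at x_1 = 10, x_2 = 6.

x_1 = 10, x_2 = 6, z = -86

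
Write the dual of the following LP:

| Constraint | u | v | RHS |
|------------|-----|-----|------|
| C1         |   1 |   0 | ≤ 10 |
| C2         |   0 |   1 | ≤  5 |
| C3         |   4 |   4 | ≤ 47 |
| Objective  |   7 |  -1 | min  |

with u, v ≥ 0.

Primal min cᵀx s.t. Ax ≤ b, x ≥ 0  →  Dual max −bᵀy s.t. Aᵀy ≥ −c, y ≥ 0.

Maximize: z = -10y1 - 5y2 - 47y3

Subject to:
  y1 + 4y3 ≥ -7
  y2 + 4y3 ≥ 1
  y1, y2, y3 ≥ 0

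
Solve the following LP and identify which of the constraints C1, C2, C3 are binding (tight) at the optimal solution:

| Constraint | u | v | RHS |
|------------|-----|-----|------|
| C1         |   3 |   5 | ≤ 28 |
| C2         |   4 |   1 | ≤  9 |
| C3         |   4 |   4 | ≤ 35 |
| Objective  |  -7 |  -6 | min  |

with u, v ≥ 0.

At u = 1, v = 5, compute slack b - a·x for each constraint:
  C1: 28 − 28 = 0  (binding)
  C2: 9 − 9 = 0  (binding)
  C3: 35 − 24 = 11  (slack)

Optimal: u = 1, v = 5
Binding: C1, C2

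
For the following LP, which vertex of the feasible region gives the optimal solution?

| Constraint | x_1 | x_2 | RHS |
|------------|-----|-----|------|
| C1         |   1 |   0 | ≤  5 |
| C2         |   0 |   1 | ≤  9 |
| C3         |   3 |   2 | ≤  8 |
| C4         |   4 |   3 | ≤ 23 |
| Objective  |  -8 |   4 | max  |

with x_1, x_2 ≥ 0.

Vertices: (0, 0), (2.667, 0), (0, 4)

Evaluate the objective at each vertex of the feasible region:
  z(0, 0) = 0
  z(2.667, 0) = -21.33
  z(0, 4) = 16  ←
The maximum is at x_1 = 0, x_2 = 4.

(0, 4)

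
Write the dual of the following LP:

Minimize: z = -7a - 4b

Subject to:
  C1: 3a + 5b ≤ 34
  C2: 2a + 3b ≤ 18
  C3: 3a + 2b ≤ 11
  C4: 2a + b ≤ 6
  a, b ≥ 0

Primal min cᵀx s.t. Ax ≤ b, x ≥ 0  →  Dual max −bᵀy s.t. Aᵀy ≥ −c, y ≥ 0.

Maximize: z = -34y1 - 18y2 - 11y3 - 6y4

Subject to:
  3y1 + 2y2 + 3y3 + 2y4 ≥ 7
  5y1 + 3y2 + 2y3 + y4 ≥ 4
  y1, y2, y3, y4 ≥ 0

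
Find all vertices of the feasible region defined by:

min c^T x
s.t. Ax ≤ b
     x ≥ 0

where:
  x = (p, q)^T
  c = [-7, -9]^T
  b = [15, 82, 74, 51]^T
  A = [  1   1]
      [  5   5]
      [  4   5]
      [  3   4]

(0, 0), (15, 0), (9, 6), (0, 12.75)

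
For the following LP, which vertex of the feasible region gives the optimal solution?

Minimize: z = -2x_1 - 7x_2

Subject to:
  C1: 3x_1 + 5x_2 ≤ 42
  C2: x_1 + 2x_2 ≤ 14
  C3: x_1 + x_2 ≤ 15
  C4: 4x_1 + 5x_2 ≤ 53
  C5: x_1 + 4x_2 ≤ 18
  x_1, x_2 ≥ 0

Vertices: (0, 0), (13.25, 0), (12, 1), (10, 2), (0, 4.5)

Evaluate the objective at each vertex of the feasible region:
  z(0, 0) = 0
  z(13.25, 0) = -26.5
  z(12, 1) = -31
  z(10, 2) = -34  ←
  z(0, 4.5) = -31.5
The minimum is at x_1 = 10, x_2 = 2.

(10, 2)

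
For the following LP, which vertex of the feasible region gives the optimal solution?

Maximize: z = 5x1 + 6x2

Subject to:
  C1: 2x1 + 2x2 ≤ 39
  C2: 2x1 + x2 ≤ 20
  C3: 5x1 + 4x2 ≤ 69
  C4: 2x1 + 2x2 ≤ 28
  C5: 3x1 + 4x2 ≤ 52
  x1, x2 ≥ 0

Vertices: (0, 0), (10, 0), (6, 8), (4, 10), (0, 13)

Evaluate the objective at each vertex of the feasible region:
  z(0, 0) = 0
  z(10, 0) = 50
  z(6, 8) = 78
  z(4, 10) = 80  ←
  z(0, 13) = 78
The maximum is at x1 = 4, x2 = 10.

(4, 10)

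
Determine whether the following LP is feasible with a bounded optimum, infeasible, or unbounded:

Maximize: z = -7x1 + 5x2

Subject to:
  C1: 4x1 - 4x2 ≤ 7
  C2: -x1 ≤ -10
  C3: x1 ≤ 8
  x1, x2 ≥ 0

Infeasible (no feasible solution exists)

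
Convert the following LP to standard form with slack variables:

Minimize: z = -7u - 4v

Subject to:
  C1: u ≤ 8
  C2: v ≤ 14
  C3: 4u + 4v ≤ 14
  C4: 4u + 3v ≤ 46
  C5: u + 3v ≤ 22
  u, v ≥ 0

min z = -7u - 4v

s.t.
  u + s1 = 8
  v + s2 = 14
  4u + 4v + s3 = 14
  4u + 3v + s4 = 46
  u + 3v + s5 = 22
  u, v, s1, s2, s3, s4, s5 ≥ 0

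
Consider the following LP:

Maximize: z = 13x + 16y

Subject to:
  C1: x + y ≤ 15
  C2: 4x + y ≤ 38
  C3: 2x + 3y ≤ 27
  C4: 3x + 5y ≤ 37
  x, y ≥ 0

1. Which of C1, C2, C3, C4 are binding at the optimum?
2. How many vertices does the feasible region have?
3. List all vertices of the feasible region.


1. C2, C4
2. 4
3. (0, 0), (9.5, 0), (9, 2), (0, 7.4)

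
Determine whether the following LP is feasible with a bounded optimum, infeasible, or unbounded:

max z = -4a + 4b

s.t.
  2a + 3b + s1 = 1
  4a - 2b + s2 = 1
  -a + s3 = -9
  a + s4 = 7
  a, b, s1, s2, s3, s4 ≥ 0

Infeasible (no feasible solution exists)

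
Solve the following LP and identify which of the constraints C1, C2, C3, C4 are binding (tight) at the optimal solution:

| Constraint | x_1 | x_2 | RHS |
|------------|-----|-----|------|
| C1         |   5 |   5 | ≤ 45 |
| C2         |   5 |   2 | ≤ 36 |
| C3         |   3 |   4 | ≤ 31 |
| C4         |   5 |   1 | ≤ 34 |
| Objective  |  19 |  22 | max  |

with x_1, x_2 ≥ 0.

At x_1 = 5, x_2 = 4, compute slack b - a·x for each constraint:
  C1: 45 − 45 = 0  (binding)
  C2: 36 − 33 = 3  (slack)
  C3: 31 − 31 = 0  (binding)
  C4: 34 − 29 = 5  (slack)

Optimal: x_1 = 5, x_2 = 4
Binding: C1, C3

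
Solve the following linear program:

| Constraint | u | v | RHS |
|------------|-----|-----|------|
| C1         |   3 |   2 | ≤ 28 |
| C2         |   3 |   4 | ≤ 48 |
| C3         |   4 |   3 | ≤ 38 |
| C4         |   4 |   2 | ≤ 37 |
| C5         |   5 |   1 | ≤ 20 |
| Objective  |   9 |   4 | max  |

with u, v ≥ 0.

Evaluate the objective at each vertex of the feasible region:
  z(0, 0) = 0
  z(4, 0) = 36
  z(2, 10) = 58  ←
  z(1.143, 11.14) = 54.86
  z(0, 12) = 48
The maximum is at u = 2, v = 10.

u = 2, v = 10, z = 58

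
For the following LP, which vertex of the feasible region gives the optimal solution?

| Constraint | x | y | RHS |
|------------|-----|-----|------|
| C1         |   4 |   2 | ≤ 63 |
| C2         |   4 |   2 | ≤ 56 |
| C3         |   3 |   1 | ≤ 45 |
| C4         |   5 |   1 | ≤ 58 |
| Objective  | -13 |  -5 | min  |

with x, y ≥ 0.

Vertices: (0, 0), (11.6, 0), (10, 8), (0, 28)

Evaluate the objective at each vertex of the feasible region:
  z(0, 0) = 0
  z(11.6, 0) = -150.8
  z(10, 8) = -170  ←
  z(0, 28) = -140
The minimum is at x = 10, y = 8.

(10, 8)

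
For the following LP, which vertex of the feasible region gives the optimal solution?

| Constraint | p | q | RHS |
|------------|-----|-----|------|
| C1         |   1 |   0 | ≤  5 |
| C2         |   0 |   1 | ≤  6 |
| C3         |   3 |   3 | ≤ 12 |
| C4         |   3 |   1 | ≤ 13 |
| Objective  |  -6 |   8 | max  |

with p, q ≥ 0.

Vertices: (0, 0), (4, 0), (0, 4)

Evaluate the objective at each vertex of the feasible region:
  z(0, 0) = 0
  z(4, 0) = -24
  z(0, 4) = 32  ←
The maximum is at p = 0, q = 4.

(0, 4)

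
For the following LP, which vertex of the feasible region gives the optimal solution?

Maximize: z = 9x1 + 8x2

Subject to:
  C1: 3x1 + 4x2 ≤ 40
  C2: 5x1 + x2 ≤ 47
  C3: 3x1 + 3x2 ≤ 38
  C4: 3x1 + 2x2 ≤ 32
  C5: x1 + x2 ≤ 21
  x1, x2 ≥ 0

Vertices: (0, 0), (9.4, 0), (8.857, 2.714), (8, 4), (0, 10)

Evaluate the objective at each vertex of the feasible region:
  z(0, 0) = 0
  z(9.4, 0) = 84.6
  z(8.857, 2.714) = 101.4
  z(8, 4) = 104  ←
  z(0, 10) = 80
The maximum is at x1 = 8, x2 = 4.

(8, 4)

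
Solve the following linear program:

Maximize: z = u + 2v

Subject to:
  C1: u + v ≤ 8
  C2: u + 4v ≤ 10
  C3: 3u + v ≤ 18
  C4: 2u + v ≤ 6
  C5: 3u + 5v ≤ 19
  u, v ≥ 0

Evaluate the objective at each vertex of the feasible region:
  z(0, 0) = 0
  z(3, 0) = 3
  z(2, 2) = 6  ←
  z(0, 2.5) = 5
The maximum is at u = 2, v = 2.

u = 2, v = 2, z = 6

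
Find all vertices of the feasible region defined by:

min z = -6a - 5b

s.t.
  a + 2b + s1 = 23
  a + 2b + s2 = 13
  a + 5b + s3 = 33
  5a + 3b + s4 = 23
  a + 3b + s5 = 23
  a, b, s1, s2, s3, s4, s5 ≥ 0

(0, 0), (4.6, 0), (1, 6), (0, 6.5)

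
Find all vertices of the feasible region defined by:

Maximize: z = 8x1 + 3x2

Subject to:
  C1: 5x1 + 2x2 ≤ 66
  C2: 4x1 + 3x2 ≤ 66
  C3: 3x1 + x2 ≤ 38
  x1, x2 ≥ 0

(0, 0), (12.67, 0), (10, 8), (9.429, 9.429), (0, 22)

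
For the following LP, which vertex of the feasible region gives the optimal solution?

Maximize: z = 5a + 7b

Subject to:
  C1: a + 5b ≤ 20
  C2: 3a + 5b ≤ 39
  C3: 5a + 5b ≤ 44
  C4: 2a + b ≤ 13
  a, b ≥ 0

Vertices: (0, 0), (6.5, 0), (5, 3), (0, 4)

Evaluate the objective at each vertex of the feasible region:
  z(0, 0) = 0
  z(6.5, 0) = 32.5
  z(5, 3) = 46  ←
  z(0, 4) = 28
The maximum is at a = 5, b = 3.

(5, 3)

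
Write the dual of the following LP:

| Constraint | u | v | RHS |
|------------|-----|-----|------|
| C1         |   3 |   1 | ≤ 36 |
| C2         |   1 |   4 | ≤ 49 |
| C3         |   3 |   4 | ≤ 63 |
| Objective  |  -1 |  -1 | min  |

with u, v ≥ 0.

Primal min cᵀx s.t. Ax ≤ b, x ≥ 0  →  Dual max −bᵀy s.t. Aᵀy ≥ −c, y ≥ 0.

Maximize: z = -36y1 - 49y2 - 63y3

Subject to:
  3y1 + y2 + 3y3 ≥ 1
  y1 + 4y2 + 4y3 ≥ 1
  y1, y2, y3 ≥ 0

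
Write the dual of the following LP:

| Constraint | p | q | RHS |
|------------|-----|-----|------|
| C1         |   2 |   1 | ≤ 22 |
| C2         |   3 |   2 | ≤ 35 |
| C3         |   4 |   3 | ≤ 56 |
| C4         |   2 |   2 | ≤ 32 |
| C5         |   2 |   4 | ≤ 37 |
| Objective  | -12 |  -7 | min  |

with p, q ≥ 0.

Primal min cᵀx s.t. Ax ≤ b, x ≥ 0  →  Dual max −bᵀy s.t. Aᵀy ≥ −c, y ≥ 0.

Maximize: z = -22y1 - 35y2 - 56y3 - 32y4 - 37y5

Subject to:
  2y1 + 3y2 + 4y3 + 2y4 + 2y5 ≥ 12
  y1 + 2y2 + 3y3 + 2y4 + 4y5 ≥ 7
  y1, y2, y3, y4, y5 ≥ 0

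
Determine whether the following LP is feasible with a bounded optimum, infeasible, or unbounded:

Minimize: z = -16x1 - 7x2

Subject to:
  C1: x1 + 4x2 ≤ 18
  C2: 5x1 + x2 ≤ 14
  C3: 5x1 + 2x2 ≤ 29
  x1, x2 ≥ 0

Feasible with a bounded optimal solution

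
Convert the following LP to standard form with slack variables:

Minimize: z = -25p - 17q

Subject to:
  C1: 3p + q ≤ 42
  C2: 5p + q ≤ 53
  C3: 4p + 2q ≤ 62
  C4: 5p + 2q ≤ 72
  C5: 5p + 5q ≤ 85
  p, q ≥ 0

min z = -25p - 17q

s.t.
  3p + q + s1 = 42
  5p + q + s2 = 53
  4p + 2q + s3 = 62
  5p + 2q + s4 = 72
  5p + 5q + s5 = 85
  p, q, s1, s2, s3, s4, s5 ≥ 0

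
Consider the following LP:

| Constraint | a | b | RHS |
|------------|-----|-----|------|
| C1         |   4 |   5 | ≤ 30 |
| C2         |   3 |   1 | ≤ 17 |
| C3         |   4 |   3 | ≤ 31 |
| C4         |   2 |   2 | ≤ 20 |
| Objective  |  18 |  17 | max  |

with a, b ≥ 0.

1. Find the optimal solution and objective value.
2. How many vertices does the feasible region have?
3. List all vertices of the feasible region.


1. a = 5, b = 2, z = 124
2. 4
3. (0, 0), (5.667, 0), (5, 2), (0, 6)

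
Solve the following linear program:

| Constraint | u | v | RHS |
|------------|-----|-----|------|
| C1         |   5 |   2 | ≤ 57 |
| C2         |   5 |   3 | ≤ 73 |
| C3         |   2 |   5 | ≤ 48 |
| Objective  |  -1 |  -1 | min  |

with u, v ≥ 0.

Evaluate the objective at each vertex of the feasible region:
  z(0, 0) = 0
  z(11.4, 0) = -11.4
  z(9, 6) = -15  ←
  z(0, 9.6) = -9.6
The minimum is at u = 9, v = 6.

u = 9, v = 6, z = -15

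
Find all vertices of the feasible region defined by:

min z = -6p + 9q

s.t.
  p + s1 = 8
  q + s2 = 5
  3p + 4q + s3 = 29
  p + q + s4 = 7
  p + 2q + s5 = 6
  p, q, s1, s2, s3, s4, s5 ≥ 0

(0, 0), (6, 0), (0, 3)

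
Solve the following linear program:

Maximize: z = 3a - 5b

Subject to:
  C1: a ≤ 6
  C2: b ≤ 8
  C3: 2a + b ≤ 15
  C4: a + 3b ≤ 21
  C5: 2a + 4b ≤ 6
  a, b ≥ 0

Evaluate the objective at each vertex of the feasible region:
  z(0, 0) = 0
  z(3, 0) = 9  ←
  z(0, 1.5) = -7.5
The maximum is at a = 3, b = 0.

a = 3, b = 0, z = 9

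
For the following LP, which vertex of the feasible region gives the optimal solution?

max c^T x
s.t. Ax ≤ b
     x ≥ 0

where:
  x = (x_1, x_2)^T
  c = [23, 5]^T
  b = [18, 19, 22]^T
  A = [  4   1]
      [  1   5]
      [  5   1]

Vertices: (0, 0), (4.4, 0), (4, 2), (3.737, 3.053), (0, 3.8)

Evaluate the objective at each vertex of the feasible region:
  z(0, 0) = 0
  z(4.4, 0) = 101.2
  z(4, 2) = 102  ←
  z(3.737, 3.053) = 101.2
  z(0, 3.8) = 19
The maximum is at x_1 = 4, x_2 = 2.

(4, 2)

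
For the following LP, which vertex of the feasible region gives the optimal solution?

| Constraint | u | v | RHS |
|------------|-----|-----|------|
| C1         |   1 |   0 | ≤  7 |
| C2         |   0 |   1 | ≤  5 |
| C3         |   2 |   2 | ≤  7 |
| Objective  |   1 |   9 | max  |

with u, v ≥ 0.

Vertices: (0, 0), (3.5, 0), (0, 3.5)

Evaluate the objective at each vertex of the feasible region:
  z(0, 0) = 0
  z(3.5, 0) = 3.5
  z(0, 3.5) = 31.5  ←
The maximum is at u = 0, v = 3.5.

(0, 3.5)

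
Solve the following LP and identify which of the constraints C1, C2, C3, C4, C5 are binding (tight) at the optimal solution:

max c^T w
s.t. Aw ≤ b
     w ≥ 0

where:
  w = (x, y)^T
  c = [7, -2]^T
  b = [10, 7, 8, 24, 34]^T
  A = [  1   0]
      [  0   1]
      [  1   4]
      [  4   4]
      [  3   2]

At x = 6, y = 0, compute slack b - a·x for each constraint:
  C1: 10 − 6 = 4  (slack)
  C2: 7 − 0 = 7  (slack)
  C3: 8 − 6 = 2  (slack)
  C4: 24 − 24 = 0  (binding)
  C5: 34 − 18 = 16  (slack)

Optimal: x = 6, y = 0
Binding: C4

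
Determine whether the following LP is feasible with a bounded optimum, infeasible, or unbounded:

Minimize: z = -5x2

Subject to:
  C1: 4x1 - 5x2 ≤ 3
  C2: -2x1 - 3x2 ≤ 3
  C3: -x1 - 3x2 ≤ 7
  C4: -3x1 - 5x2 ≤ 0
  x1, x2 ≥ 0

Unbounded (objective can decrease without bound)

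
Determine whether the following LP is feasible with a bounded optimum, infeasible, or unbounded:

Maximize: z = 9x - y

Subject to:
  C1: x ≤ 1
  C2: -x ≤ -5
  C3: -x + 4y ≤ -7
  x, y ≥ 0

Infeasible (no feasible solution exists)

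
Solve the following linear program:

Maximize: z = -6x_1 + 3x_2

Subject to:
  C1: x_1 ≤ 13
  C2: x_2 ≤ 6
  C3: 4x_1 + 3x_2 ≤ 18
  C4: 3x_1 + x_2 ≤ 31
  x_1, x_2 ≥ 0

Evaluate the objective at each vertex of the feasible region:
  z(0, 0) = 0
  z(4.5, 0) = -27
  z(0, 6) = 18  ←
The maximum is at x_1 = 0, x_2 = 6.

x_1 = 0, x_2 = 6, z = 18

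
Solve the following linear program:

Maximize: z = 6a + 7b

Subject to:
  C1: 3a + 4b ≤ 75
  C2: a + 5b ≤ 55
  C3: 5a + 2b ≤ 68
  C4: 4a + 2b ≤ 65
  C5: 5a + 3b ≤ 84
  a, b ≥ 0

Evaluate the objective at each vertex of the feasible region:
  z(0, 0) = 0
  z(13.6, 0) = 81.6
  z(10, 9) = 123  ←
  z(0, 11) = 77
The maximum is at a = 10, b = 9.

a = 10, b = 9, z = 123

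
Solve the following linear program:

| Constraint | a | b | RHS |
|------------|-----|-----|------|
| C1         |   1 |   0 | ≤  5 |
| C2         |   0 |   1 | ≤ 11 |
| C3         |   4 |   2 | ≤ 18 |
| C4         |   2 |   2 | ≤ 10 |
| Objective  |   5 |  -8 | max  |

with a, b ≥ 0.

Evaluate the objective at each vertex of the feasible region:
  z(0, 0) = 0
  z(4.5, 0) = 22.5  ←
  z(4, 1) = 12
  z(0, 5) = -40
The maximum is at a = 4.5, b = 0.

a = 4.5, b = 0, z = 22.5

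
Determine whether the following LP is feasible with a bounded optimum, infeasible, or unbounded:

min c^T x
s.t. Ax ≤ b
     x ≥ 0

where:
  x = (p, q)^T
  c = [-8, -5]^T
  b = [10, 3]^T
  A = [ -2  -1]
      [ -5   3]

Unbounded (objective can decrease without bound)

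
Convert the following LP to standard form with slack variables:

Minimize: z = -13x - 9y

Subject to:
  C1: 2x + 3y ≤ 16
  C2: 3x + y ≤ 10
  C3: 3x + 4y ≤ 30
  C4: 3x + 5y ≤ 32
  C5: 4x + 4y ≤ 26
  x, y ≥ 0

min z = -13x - 9y

s.t.
  2x + 3y + s1 = 16
  3x + y + s2 = 10
  3x + 4y + s3 = 30
  3x + 5y + s4 = 32
  4x + 4y + s5 = 26
  x, y, s1, s2, s3, s4, s5 ≥ 0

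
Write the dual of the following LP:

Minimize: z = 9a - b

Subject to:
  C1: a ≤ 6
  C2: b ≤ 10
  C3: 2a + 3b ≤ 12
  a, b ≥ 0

Primal min cᵀx s.t. Ax ≤ b, x ≥ 0  →  Dual max −bᵀy s.t. Aᵀy ≥ −c, y ≥ 0.

Maximize: z = -6y1 - 10y2 - 12y3

Subject to:
  y1 + 2y3 ≥ -9
  y2 + 3y3 ≥ 1
  y1, y2, y3 ≥ 0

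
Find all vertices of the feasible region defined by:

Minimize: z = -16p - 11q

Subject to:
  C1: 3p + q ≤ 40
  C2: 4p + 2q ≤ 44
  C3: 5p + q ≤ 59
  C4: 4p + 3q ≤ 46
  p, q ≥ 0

(0, 0), (11, 0), (10, 2), (0, 15.33)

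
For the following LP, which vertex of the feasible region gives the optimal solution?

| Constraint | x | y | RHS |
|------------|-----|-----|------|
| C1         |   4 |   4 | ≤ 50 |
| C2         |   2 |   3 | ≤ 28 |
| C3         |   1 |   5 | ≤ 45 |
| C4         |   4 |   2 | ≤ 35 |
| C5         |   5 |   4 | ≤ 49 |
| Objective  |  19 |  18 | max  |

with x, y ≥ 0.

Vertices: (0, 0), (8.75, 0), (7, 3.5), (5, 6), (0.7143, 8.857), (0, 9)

Evaluate the objective at each vertex of the feasible region:
  z(0, 0) = 0
  z(8.75, 0) = 166.2
  z(7, 3.5) = 196
  z(5, 6) = 203  ←
  z(0.7143, 8.857) = 173
  z(0, 9) = 162
The maximum is at x = 5, y = 6.

(5, 6)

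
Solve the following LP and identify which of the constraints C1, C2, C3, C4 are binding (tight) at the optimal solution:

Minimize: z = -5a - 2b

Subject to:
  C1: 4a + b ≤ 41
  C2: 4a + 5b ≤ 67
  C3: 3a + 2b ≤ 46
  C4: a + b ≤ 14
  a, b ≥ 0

At a = 9, b = 5, compute slack b - a·x for each constraint:
  C1: 41 − 41 = 0  (binding)
  C2: 67 − 61 = 6  (slack)
  C3: 46 − 37 = 9  (slack)
  C4: 14 − 14 = 0  (binding)

Optimal: a = 9, b = 5
Binding: C1, C4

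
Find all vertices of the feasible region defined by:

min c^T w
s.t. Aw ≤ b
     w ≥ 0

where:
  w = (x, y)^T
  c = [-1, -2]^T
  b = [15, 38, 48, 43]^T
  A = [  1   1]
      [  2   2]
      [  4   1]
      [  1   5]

(0, 0), (12, 0), (11, 4), (8, 7), (0, 8.6)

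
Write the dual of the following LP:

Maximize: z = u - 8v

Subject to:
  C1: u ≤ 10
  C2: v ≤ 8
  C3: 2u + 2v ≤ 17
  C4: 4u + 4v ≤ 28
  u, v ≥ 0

Primal max cᵀx s.t. Ax ≤ b, x ≥ 0  →  Dual min bᵀy s.t. Aᵀy ≥ c, y ≥ 0.

Minimize: z = 10y1 + 8y2 + 17y3 + 28y4

Subject to:
  y1 + 2y3 + 4y4 ≥ 1
  y2 + 2y3 + 4y4 ≥ -8
  y1, y2, y3, y4 ≥ 0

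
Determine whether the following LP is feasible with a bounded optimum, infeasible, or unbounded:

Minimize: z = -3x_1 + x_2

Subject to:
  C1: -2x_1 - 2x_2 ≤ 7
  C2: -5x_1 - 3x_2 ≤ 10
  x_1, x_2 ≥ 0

Unbounded (objective can decrease without bound)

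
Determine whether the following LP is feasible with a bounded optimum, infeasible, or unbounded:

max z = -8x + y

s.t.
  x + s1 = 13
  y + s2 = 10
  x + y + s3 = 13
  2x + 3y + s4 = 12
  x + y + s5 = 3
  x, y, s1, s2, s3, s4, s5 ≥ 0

Feasible with a bounded optimal solution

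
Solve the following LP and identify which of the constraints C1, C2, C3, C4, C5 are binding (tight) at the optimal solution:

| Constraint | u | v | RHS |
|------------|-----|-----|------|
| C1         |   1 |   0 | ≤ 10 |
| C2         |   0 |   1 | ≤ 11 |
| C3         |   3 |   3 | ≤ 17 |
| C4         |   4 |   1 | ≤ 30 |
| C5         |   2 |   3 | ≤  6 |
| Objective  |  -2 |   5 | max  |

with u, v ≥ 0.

At u = 0, v = 2, compute slack b - a·x for each constraint:
  C1: 10 − 0 = 10  (slack)
  C2: 11 − 2 = 9  (slack)
  C3: 17 − 6 = 11  (slack)
  C4: 30 − 2 = 28  (slack)
  C5: 6 − 6 = 0  (binding)

Optimal: u = 0, v = 2
Binding: C5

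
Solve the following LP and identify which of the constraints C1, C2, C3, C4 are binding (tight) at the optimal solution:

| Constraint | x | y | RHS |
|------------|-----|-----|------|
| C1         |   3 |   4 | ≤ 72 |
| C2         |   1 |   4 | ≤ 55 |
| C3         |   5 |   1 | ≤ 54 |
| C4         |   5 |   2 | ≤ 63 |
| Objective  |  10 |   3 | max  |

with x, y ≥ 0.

At x = 9, y = 9, compute slack b - a·x for each constraint:
  C1: 72 − 63 = 9  (slack)
  C2: 55 − 45 = 10  (slack)
  C3: 54 − 54 = 0  (binding)
  C4: 63 − 63 = 0  (binding)

Optimal: x = 9, y = 9
Binding: C3, C4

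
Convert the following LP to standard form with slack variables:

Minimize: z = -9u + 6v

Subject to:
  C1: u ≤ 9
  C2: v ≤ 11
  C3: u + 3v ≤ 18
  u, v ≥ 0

min z = -9u + 6v

s.t.
  u + s1 = 9
  v + s2 = 11
  u + 3v + s3 = 18
  u, v, s1, s2, s3 ≥ 0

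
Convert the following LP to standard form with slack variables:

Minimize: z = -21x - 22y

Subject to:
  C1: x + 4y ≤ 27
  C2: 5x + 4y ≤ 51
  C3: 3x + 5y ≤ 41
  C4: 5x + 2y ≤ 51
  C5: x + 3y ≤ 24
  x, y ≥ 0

min z = -21x - 22y

s.t.
  x + 4y + s1 = 27
  5x + 4y + s2 = 51
  3x + 5y + s3 = 41
  5x + 2y + s4 = 51
  x + 3y + s5 = 24
  x, y, s1, s2, s3, s4, s5 ≥ 0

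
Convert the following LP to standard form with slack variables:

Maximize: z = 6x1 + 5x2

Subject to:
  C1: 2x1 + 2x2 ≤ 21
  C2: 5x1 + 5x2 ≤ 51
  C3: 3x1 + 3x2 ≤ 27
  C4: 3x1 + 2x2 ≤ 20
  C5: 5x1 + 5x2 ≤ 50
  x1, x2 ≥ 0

max z = 6x1 + 5x2

s.t.
  2x1 + 2x2 + s1 = 21
  5x1 + 5x2 + s2 = 51
  3x1 + 3x2 + s3 = 27
  3x1 + 2x2 + s4 = 20
  5x1 + 5x2 + s5 = 50
  x1, x2, s1, s2, s3, s4, s5 ≥ 0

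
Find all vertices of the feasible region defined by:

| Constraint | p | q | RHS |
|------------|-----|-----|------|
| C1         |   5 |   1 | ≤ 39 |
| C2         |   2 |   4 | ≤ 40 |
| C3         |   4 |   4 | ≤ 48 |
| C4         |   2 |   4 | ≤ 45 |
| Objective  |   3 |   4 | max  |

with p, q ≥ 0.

(0, 0), (7.8, 0), (6.75, 5.25), (4, 8), (0, 10)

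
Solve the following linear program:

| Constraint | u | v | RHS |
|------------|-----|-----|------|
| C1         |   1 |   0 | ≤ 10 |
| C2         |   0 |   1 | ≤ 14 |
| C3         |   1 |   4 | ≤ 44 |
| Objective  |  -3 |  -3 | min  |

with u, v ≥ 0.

Evaluate the objective at each vertex of the feasible region:
  z(0, 0) = 0
  z(10, 0) = -30
  z(10, 8.5) = -55.5  ←
  z(0, 11) = -33
The minimum is at u = 10, v = 8.5.

u = 10, v = 8.5, z = -55.5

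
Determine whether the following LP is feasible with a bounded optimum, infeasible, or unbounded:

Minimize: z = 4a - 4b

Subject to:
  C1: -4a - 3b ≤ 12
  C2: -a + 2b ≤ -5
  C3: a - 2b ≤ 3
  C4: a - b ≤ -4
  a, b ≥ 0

Infeasible (no feasible solution exists)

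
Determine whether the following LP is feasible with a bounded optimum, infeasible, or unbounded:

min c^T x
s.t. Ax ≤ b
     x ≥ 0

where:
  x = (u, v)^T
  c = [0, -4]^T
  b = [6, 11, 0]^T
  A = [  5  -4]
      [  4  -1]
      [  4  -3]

Unbounded (objective can decrease without bound)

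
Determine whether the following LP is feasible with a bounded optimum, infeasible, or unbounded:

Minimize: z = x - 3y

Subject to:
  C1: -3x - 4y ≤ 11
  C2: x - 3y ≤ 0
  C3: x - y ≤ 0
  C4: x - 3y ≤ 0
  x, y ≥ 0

Unbounded (objective can decrease without bound)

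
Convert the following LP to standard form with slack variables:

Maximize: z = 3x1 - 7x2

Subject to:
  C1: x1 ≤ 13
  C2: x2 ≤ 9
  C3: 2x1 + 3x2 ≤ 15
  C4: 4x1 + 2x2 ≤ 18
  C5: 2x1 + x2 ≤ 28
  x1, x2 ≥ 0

max z = 3x1 - 7x2

s.t.
  x1 + s1 = 13
  x2 + s2 = 9
  2x1 + 3x2 + s3 = 15
  4x1 + 2x2 + s4 = 18
  2x1 + x2 + s5 = 28
  x1, x2, s1, s2, s3, s4, s5 ≥ 0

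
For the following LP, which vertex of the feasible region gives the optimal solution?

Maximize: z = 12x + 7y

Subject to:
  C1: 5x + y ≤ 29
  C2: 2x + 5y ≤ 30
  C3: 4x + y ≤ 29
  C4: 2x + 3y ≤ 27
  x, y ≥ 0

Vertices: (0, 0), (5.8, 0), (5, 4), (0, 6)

Evaluate the objective at each vertex of the feasible region:
  z(0, 0) = 0
  z(5.8, 0) = 69.6
  z(5, 4) = 88  ←
  z(0, 6) = 42
The maximum is at x = 5, y = 4.

(5, 4)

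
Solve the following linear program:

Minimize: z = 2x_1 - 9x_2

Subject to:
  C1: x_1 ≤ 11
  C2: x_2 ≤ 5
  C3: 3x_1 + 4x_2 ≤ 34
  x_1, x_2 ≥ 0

Evaluate the objective at each vertex of the feasible region:
  z(0, 0) = 0
  z(11, 0) = 22
  z(11, 0.25) = 19.75
  z(4.667, 5) = -35.67
  z(0, 5) = -45  ←
The minimum is at x_1 = 0, x_2 = 5.

x_1 = 0, x_2 = 5, z = -45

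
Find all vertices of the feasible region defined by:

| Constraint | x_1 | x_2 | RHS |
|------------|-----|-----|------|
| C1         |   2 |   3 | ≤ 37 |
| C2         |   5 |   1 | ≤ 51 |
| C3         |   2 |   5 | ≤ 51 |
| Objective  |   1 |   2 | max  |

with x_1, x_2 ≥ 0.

(0, 0), (10.2, 0), (8.923, 6.385), (8, 7), (0, 10.2)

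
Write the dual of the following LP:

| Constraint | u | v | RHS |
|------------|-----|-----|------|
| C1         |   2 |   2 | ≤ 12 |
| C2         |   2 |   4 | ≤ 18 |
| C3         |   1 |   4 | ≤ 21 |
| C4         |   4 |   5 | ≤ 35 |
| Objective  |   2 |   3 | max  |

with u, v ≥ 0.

Primal max cᵀx s.t. Ax ≤ b, x ≥ 0  →  Dual min bᵀy s.t. Aᵀy ≥ c, y ≥ 0.

Minimize: z = 12y1 + 18y2 + 21y3 + 35y4

Subject to:
  2y1 + 2y2 + y3 + 4y4 ≥ 2
  2y1 + 4y2 + 4y3 + 5y4 ≥ 3
  y1, y2, y3, y4 ≥ 0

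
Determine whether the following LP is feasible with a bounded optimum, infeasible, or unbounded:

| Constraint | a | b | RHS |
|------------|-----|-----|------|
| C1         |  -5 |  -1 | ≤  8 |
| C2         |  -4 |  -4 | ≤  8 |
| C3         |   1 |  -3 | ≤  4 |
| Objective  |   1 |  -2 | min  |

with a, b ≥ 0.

Unbounded (objective can decrease without bound)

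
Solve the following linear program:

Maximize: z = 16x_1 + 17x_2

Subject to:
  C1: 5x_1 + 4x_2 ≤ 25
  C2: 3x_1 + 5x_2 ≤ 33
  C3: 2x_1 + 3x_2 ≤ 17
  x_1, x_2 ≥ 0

Evaluate the objective at each vertex of the feasible region:
  z(0, 0) = 0
  z(5, 0) = 80
  z(1, 5) = 101  ←
  z(0, 5.667) = 96.33
The maximum is at x_1 = 1, x_2 = 5.

x_1 = 1, x_2 = 5, z = 101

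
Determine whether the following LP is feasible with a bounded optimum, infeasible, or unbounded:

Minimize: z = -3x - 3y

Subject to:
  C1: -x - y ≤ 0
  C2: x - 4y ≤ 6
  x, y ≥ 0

Unbounded (objective can decrease without bound)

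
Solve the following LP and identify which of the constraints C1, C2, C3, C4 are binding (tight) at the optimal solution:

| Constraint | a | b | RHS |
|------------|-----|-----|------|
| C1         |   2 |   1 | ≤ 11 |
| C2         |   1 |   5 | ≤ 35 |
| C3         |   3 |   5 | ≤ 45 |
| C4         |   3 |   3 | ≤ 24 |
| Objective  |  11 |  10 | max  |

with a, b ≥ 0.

At a = 3, b = 5, compute slack b - a·x for each constraint:
  C1: 11 − 11 = 0  (binding)
  C2: 35 − 28 = 7  (slack)
  C3: 45 − 34 = 11  (slack)
  C4: 24 − 24 = 0  (binding)

Optimal: a = 3, b = 5
Binding: C1, C4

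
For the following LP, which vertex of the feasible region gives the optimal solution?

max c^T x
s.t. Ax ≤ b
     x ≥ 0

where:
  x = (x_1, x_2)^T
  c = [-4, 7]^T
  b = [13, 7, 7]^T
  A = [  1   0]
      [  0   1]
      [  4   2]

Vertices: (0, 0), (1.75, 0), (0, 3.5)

Evaluate the objective at each vertex of the feasible region:
  z(0, 0) = 0
  z(1.75, 0) = -7
  z(0, 3.5) = 24.5  ←
The maximum is at x_1 = 0, x_2 = 3.5.

(0, 3.5)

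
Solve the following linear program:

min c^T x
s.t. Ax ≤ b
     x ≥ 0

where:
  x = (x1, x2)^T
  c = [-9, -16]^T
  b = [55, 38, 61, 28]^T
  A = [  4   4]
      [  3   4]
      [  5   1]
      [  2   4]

Evaluate the objective at each vertex of the feasible region:
  z(0, 0) = 0
  z(12.2, 0) = -109.8
  z(12.12, 0.4118) = -115.6
  z(10, 2) = -122  ←
  z(0, 7) = -112
The minimum is at x1 = 10, x2 = 2.

x1 = 10, x2 = 2, z = -122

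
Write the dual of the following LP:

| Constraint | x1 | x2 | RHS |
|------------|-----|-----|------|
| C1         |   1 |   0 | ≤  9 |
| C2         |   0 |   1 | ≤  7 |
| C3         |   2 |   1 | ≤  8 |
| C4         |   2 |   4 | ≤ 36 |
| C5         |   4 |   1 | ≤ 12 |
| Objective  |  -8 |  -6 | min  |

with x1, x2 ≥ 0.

Primal min cᵀx s.t. Ax ≤ b, x ≥ 0  →  Dual max −bᵀy s.t. Aᵀy ≥ −c, y ≥ 0.

Maximize: z = -9y1 - 7y2 - 8y3 - 36y4 - 12y5

Subject to:
  y1 + 2y3 + 2y4 + 4y5 ≥ 8
  y2 + y3 + 4y4 + y5 ≥ 6
  y1, y2, y3, y4, y5 ≥ 0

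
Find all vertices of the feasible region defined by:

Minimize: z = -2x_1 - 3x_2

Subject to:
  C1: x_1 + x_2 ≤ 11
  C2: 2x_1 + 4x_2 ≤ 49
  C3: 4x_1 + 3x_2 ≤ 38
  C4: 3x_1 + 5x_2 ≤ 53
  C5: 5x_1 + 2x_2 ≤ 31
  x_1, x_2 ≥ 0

(0, 0), (6.2, 0), (3, 8), (1, 10), (0, 10.6)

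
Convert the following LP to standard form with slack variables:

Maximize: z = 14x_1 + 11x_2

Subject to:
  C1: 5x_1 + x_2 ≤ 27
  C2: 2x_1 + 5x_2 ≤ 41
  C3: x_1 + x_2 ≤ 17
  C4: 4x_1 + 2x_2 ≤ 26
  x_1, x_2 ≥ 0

max z = 14x_1 + 11x_2

s.t.
  5x_1 + x_2 + s1 = 27
  2x_1 + 5x_2 + s2 = 41
  x_1 + x_2 + s3 = 17
  4x_1 + 2x_2 + s4 = 26
  x_1, x_2, s1, s2, s3, s4 ≥ 0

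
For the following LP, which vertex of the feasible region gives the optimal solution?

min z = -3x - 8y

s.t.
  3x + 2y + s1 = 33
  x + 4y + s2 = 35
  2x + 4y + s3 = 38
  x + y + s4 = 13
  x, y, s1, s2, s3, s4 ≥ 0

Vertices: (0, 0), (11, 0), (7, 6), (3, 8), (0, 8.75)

Evaluate the objective at each vertex of the feasible region:
  z(0, 0) = 0
  z(11, 0) = -33
  z(7, 6) = -69
  z(3, 8) = -73  ←
  z(0, 8.75) = -70
The minimum is at x = 3, y = 8.

(3, 8)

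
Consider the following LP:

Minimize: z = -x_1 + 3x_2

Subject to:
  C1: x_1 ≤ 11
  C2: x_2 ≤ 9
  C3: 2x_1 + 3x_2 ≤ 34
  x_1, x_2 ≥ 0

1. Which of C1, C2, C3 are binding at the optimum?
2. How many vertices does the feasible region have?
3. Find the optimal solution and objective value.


1. C1
2. 5
3. x_1 = 11, x_2 = 0, z = -11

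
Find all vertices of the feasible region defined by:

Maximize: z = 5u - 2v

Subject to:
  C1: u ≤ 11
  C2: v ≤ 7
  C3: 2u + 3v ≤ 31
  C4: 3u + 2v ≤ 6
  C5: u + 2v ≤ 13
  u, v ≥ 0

(0, 0), (2, 0), (0, 3)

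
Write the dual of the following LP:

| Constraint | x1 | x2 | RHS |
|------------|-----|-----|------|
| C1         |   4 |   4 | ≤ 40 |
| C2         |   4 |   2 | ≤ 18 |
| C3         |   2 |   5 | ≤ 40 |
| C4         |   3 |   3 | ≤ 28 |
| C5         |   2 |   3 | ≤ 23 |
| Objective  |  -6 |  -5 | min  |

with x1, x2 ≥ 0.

Primal min cᵀx s.t. Ax ≤ b, x ≥ 0  →  Dual max −bᵀy s.t. Aᵀy ≥ −c, y ≥ 0.

Maximize: z = -40y1 - 18y2 - 40y3 - 28y4 - 23y5

Subject to:
  4y1 + 4y2 + 2y3 + 3y4 + 2y5 ≥ 6
  4y1 + 2y2 + 5y3 + 3y4 + 3y5 ≥ 5
  y1, y2, y3, y4, y5 ≥ 0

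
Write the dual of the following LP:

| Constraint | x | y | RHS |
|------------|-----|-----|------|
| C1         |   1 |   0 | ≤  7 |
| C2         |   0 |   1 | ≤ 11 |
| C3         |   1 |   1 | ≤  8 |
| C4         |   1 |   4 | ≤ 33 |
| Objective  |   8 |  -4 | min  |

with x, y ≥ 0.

Primal min cᵀx s.t. Ax ≤ b, x ≥ 0  →  Dual max −bᵀy s.t. Aᵀy ≥ −c, y ≥ 0.

Maximize: z = -7y1 - 11y2 - 8y3 - 33y4

Subject to:
  y1 + y3 + y4 ≥ -8
  y2 + y3 + 4y4 ≥ 4
  y1, y2, y3, y4 ≥ 0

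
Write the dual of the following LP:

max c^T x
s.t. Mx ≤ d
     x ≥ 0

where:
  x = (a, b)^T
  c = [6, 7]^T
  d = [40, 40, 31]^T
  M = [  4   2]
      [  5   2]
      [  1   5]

Primal max cᵀx s.t. Ax ≤ b, x ≥ 0  →  Dual min bᵀy s.t. Aᵀy ≥ c, y ≥ 0.

Minimize: z = 40y1 + 40y2 + 31y3

Subject to:
  4y1 + 5y2 + y3 ≥ 6
  2y1 + 2y2 + 5y3 ≥ 7
  y1, y2, y3 ≥ 0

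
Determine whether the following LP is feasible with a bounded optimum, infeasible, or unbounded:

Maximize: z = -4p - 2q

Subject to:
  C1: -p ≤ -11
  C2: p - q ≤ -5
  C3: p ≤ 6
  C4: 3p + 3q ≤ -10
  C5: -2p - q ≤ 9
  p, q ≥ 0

Infeasible (no feasible solution exists)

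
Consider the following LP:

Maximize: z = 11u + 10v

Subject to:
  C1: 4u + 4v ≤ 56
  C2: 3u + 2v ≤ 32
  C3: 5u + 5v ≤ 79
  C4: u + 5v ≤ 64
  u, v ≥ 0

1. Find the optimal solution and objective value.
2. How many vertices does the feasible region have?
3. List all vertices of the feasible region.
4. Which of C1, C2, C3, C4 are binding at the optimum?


1. u = 4, v = 10, z = 144
2. 5
3. (0, 0), (10.67, 0), (4, 10), (1.5, 12.5), (0, 12.8)
4. C1, C2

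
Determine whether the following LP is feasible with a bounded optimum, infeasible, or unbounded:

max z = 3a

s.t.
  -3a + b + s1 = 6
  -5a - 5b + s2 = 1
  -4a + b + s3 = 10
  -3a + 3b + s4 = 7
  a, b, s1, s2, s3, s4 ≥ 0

Unbounded (objective can increase without bound)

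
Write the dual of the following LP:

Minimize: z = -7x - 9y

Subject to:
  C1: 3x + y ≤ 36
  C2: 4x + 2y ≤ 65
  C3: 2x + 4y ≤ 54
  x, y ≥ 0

Primal min cᵀx s.t. Ax ≤ b, x ≥ 0  →  Dual max −bᵀy s.t. Aᵀy ≥ −c, y ≥ 0.

Maximize: z = -36y1 - 65y2 - 54y3

Subject to:
  3y1 + 4y2 + 2y3 ≥ 7
  y1 + 2y2 + 4y3 ≥ 9
  y1, y2, y3 ≥ 0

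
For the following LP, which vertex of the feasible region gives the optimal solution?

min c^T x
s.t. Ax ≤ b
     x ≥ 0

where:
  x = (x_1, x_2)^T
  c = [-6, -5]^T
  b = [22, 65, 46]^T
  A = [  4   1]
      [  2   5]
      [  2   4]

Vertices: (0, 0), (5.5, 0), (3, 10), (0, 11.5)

Evaluate the objective at each vertex of the feasible region:
  z(0, 0) = 0
  z(5.5, 0) = -33
  z(3, 10) = -68  ←
  z(0, 11.5) = -57.5
The minimum is at x_1 = 3, x_2 = 10.

(3, 10)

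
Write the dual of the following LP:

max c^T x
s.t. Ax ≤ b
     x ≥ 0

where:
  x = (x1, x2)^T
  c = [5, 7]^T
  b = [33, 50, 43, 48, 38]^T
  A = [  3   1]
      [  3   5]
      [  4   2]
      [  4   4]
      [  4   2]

Primal max cᵀx s.t. Ax ≤ b, x ≥ 0  →  Dual min bᵀy s.t. Aᵀy ≥ c, y ≥ 0.

Minimize: z = 33y1 + 50y2 + 43y3 + 48y4 + 38y5

Subject to:
  3y1 + 3y2 + 4y3 + 4y4 + 4y5 ≥ 5
  y1 + 5y2 + 2y3 + 4y4 + 2y5 ≥ 7
  y1, y2, y3, y4, y5 ≥ 0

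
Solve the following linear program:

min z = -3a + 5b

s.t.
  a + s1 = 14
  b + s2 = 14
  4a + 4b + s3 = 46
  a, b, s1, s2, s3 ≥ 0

Evaluate the objective at each vertex of the feasible region:
  z(0, 0) = 0
  z(11.5, 0) = -34.5  ←
  z(0, 11.5) = 57.5
The minimum is at a = 11.5, b = 0.

a = 11.5, b = 0, z = -34.5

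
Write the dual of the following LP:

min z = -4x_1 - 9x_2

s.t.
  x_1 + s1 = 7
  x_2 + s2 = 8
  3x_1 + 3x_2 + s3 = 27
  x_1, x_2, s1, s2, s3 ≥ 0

Primal min cᵀx s.t. Ax ≤ b, x ≥ 0  →  Dual max −bᵀy s.t. Aᵀy ≥ −c, y ≥ 0.

Maximize: z = -7y1 - 8y2 - 27y3

Subject to:
  y1 + 3y3 ≥ 4
  y2 + 3y3 ≥ 9
  y1, y2, y3 ≥ 0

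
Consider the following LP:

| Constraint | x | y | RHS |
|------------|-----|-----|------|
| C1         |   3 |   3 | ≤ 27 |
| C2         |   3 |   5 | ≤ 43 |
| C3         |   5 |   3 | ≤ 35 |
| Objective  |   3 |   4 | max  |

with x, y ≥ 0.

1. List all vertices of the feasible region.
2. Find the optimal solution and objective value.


1. (0, 0), (7, 0), (4, 5), (1, 8), (0, 8.6)
2. x = 1, y = 8, z = 35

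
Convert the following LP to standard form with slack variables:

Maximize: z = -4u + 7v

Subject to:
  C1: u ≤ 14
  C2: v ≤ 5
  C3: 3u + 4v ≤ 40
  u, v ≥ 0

max z = -4u + 7v

s.t.
  u + s1 = 14
  v + s2 = 5
  3u + 4v + s3 = 40
  u, v, s1, s2, s3 ≥ 0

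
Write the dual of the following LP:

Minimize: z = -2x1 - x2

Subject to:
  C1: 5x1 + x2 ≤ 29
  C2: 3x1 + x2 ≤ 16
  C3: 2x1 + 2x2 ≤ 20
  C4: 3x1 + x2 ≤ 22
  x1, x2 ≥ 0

Primal min cᵀx s.t. Ax ≤ b, x ≥ 0  →  Dual max −bᵀy s.t. Aᵀy ≥ −c, y ≥ 0.

Maximize: z = -29y1 - 16y2 - 20y3 - 22y4

Subject to:
  5y1 + 3y2 + 2y3 + 3y4 ≥ 2
  y1 + y2 + 2y3 + y4 ≥ 1
  y1, y2, y3, y4 ≥ 0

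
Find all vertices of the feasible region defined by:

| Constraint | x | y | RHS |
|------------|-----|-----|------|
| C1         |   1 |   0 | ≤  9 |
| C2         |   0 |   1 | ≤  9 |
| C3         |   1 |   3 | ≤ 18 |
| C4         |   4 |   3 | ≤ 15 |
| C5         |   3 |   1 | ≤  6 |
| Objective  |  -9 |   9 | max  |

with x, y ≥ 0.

(0, 0), (2, 0), (0.6, 4.2), (0, 5)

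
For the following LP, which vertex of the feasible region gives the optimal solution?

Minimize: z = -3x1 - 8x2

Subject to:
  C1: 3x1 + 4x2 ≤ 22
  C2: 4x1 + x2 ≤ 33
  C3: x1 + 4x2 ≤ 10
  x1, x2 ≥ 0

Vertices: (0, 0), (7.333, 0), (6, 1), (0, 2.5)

Evaluate the objective at each vertex of the feasible region:
  z(0, 0) = 0
  z(7.333, 0) = -22
  z(6, 1) = -26  ←
  z(0, 2.5) = -20
The minimum is at x1 = 6, x2 = 1.

(6, 1)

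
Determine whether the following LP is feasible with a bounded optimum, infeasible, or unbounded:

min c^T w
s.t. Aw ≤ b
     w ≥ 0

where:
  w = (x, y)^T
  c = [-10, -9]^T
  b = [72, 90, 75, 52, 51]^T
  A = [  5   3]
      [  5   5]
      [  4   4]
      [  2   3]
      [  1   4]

Feasible with a bounded optimal solution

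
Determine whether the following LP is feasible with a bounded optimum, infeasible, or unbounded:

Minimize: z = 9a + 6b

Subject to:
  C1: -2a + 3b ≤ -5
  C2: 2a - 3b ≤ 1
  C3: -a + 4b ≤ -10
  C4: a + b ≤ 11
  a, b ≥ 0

Infeasible (no feasible solution exists)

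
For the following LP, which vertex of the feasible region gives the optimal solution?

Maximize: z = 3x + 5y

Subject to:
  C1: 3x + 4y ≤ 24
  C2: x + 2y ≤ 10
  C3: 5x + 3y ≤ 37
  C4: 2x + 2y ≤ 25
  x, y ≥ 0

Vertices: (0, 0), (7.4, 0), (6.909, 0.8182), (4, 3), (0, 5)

Evaluate the objective at each vertex of the feasible region:
  z(0, 0) = 0
  z(7.4, 0) = 22.2
  z(6.909, 0.8182) = 24.82
  z(4, 3) = 27  ←
  z(0, 5) = 25
The maximum is at x = 4, y = 3.

(4, 3)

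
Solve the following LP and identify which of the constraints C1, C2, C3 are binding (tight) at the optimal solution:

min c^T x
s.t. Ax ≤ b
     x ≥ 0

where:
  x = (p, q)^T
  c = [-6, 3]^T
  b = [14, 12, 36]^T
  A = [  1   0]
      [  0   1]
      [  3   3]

At p = 12, q = 0, compute slack b - a·x for each constraint:
  C1: 14 − 12 = 2  (slack)
  C2: 12 − 0 = 12  (slack)
  C3: 36 − 36 = 0  (binding)

Optimal: p = 12, q = 0
Binding: C3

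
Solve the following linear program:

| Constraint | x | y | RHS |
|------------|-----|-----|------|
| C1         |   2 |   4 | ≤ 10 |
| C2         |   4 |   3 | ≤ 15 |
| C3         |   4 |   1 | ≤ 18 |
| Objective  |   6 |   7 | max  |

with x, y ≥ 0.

Evaluate the objective at each vertex of the feasible region:
  z(0, 0) = 0
  z(3.75, 0) = 22.5
  z(3, 1) = 25  ←
  z(0, 2.5) = 17.5
The maximum is at x = 3, y = 1.

x = 3, y = 1, z = 25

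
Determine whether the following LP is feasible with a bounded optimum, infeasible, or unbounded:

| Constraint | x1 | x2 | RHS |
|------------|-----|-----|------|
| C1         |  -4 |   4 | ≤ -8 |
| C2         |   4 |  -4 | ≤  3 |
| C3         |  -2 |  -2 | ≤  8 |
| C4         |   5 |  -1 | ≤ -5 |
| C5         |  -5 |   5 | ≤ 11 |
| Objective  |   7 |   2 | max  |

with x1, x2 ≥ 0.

Infeasible (no feasible solution exists)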